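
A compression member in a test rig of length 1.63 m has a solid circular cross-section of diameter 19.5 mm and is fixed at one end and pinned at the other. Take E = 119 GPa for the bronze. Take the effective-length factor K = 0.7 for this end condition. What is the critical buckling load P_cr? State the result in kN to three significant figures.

I = πd⁴/64 = π×19.5⁴/64 = 7.098×10^3 mm⁴
I = 7.098×10^3 mm⁴ = 7.098×10^-9 m⁴
Effective length L_e = K·L = 0.7 × 1.63 = 1.141 m
P_cr = π²EI / L_e² = π² × 119×10⁹ × 7.098×10^-9 / 1.141² = 6.403×10^3 N

P_cr ≈ 6.40 kN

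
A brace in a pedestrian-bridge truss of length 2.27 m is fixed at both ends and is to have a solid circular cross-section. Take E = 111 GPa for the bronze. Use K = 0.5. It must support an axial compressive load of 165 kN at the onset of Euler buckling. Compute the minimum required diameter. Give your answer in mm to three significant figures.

d ≈ 44.6 mm

L_e = K·L = 0.5 × 2.27 = 1.135 m
Required I = P_cr·L_e²/(π²E) = 1.650×10^5 × 1.135² / (π² × 1.11×10^11) = 1.940×10^-7 m⁴
I_req = 1.940×10^5 mm⁴
Solid circle: I = πd⁴/64  ⇒  d = (64I/π)^(1/4) = (64×1.940×10^5/π)^(1/4) = 44.6 mm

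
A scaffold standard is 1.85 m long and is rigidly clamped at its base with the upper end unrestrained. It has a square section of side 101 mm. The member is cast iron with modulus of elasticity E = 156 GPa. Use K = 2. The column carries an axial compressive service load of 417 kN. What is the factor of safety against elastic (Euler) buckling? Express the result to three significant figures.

I = a⁴/12 = 101⁴/12 = 8.672×10^6 mm⁴
I = 8.672×10^6 mm⁴ = 8.672×10^-6 m⁴
Effective length L_e = K·L = 2 × 1.85 = 3.700 m
P_cr = π²EI / L_e² = π² × 156×10⁹ × 8.672×10^-6 / 3.700² = 9.753×10^5 N
Factor of safety n = P_cr / P = 975.27 / 417 = 2.34

n ≈ 2.34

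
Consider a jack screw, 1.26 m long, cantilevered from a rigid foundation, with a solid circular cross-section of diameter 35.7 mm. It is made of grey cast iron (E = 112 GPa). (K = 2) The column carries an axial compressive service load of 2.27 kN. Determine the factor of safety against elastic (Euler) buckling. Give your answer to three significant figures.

n ≈ 6.11

I = πd⁴/64 = π×35.7⁴/64 = 7.973×10^4 mm⁴
I = 7.973×10^4 mm⁴ = 7.973×10^-8 m⁴
Effective length L_e = K·L = 2 × 1.26 = 2.520 m
P_cr = π²EI / L_e² = π² × 112×10⁹ × 7.973×10^-8 / 2.520² = 1.388×10^4 N
Factor of safety n = P_cr / P = 13.879 / 2.27 = 6.11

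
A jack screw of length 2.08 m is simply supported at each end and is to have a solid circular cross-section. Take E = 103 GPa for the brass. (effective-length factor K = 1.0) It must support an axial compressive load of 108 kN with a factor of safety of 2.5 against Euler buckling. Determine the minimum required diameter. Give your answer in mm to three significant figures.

Required P_cr = n·P = 2.5 × 108 = 270.0 kN
L_e = K·L = 1 × 2.08 = 2.080 m
Required I = P_cr·L_e²/(π²E) = 2.700×10^5 × 2.080² / (π² × 1.03×10^11) = 1.149×10^-6 m⁴
I_req = 1.149×10^6 mm⁴
Solid circle: I = πd⁴/64  ⇒  d = (64I/π)^(1/4) = (64×1.149×10^6/π)^(1/4) = 69.6 mm

d ≈ 69.6 mm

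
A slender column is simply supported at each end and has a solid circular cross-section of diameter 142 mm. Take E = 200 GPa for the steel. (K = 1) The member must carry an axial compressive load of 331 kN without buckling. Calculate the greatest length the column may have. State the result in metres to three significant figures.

I = πd⁴/64 = π×142⁴/64 = 1.996×10^7 mm⁴
I = 1.996×10^-5 m⁴
At the buckling limit P_cr = P = 3.310×10^5 N
From P_cr = π²EI/(K·L)²:  L = (1/K)·√(π²EI/P_cr) = (1/1)·√(π²×2.00×10^11×1.996×10^-5/3.310×10^5)
L = 10.9 m

L_max ≈ 10.9 m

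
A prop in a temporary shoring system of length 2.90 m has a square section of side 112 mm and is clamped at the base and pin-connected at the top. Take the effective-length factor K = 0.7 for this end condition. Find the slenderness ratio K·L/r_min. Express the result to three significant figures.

λ ≈ 62.8

For a square r = a/√12 = 112/√12 = 32.33 mm
L_e = K·L = 0.7 × 2.90 m = 2.030 m = 2030.0 mm
λ = L_e / r_min = 2030.0 / 32.33 = 62.8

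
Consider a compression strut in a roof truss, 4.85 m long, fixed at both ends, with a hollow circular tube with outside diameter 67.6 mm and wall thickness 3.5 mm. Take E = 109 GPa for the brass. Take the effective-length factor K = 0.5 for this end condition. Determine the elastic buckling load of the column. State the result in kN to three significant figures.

P_cr ≈ 66.4 kN

Inner diameter d_i = 67.6 − 2×3.5 = 60.60 mm
I = π(d_o⁴ − d_i⁴)/64 = π(67.6⁴ − 60.60⁴)/64 = 3.631×10^5 mm⁴
I = 3.631×10^5 mm⁴ = 3.631×10^-7 m⁴
Effective length L_e = K·L = 0.5 × 4.85 = 2.425 m
P_cr = π²EI / L_e² = π² × 109×10⁹ × 3.631×10^-7 / 2.425² = 6.642×10^4 N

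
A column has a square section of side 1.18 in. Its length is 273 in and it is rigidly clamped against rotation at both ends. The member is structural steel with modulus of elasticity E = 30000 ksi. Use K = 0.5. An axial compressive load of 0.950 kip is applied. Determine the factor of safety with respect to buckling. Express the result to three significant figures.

n ≈ 2.70

I = a⁴/12 = 1.18⁴/12 = 0.1616 in⁴
Effective length L_e = K·L = 0.5 × 273 = 136.5 in
P_cr = π²EI / L_e² = π² × 30000×10³ × 0.1616 / 136.5² = 2.567×10^3 lb
Factor of safety n = P_cr / P = 2.5675 / 0.950 = 2.70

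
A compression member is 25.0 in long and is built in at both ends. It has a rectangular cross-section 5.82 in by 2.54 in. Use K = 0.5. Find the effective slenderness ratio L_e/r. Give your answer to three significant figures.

λ ≈ 17.0

For a rectangle r_min = b/√12 = 2.54/√12 = 0.7332 in
L_e = K·L = 0.5 × 25.0 = 12.50 in
λ = L_e / r_min = 12.500 / 0.7332 = 17.0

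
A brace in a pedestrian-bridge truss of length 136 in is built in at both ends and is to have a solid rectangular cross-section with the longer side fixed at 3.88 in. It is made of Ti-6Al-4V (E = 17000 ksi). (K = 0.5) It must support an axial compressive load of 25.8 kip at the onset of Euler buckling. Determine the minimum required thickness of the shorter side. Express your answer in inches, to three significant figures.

L_e = K·L = 0.5 × 136 = 68.00 in
Required I = P_cr·L_e²/(π²E) = 2.580×10^4 × 68.00² / (π² × 1.70×10^7) = 0.7110 in⁴
Rectangle, weak axis: I_min = h·b³/12 with h = 3.88 in fixed  ⇒  b = (12I/h)^(1/3) = 1.30 in

b ≈ 1.30 in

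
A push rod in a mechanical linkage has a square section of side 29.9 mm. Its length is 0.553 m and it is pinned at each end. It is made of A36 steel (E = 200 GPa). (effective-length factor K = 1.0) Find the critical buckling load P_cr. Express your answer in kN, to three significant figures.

I = a⁴/12 = 29.9⁴/12 = 6.660×10^4 mm⁴
I = 6.660×10^4 mm⁴ = 6.660×10^-8 m⁴
Effective length L_e = K·L = 1 × 0.553 = 0.5530 m
P_cr = π²EI / L_e² = π² × 200×10⁹ × 6.660×10^-8 / 0.5530² = 4.299×10^5 N

P_cr ≈ 430 kN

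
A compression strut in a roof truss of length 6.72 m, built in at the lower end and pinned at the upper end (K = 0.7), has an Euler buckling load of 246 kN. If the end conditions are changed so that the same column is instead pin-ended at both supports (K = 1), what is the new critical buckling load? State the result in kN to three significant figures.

P_cr ∝ 1/K², so P_cr,new = P_cr,old × (K_old/K_new)² = 246 × (0.7/1)²
= 246 × 0.4900 = 121 kN

P_cr ≈ 121 kN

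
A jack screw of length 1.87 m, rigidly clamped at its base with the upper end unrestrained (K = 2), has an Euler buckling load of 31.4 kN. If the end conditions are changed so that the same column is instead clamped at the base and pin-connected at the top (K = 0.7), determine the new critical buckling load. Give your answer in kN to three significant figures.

P_cr ∝ 1/K², so P_cr,new = P_cr,old × (K_old/K_new)² = 31.4 × (2/0.7)²
= 31.4 × 8.163 = 256 kN

P_cr ≈ 256 kN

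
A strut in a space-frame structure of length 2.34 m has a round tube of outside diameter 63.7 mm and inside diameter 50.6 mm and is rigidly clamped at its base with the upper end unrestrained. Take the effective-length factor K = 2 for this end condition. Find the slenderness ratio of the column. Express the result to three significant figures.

λ ≈ 230

d_o = 63.7 mm, d_i = 50.6 mm
I = π(d_o⁴ − d_i⁴)/64 = π(63.7⁴ − 50.60⁴)/64 = 4.864×10^5 mm⁴
A = 1.176×10^3 mm²;  r_min = √(I/A) = √(4.864×10^5/1.176×10^3) = 20.34 mm
L_e = K·L = 2 × 2.34 m = 4.680 m = 4680.0 mm
λ = L_e / r_min = 4680.0 / 20.34 = 230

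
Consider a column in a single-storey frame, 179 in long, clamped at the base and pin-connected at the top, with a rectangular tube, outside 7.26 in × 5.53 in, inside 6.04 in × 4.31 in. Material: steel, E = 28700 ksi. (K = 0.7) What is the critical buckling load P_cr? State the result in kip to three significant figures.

Weak-axis I_min = (h_o·b_o³ − h_i·b_i³)/12 with b_o = 5.53, b_i = 4.310 in (shorter outer/inner sides).
I_min = (7.26×5.53³ − 6.040×4.310³)/12 = 62.01 in⁴
Effective length L_e = K·L = 0.7 × 179 = 125.3 in
P_cr = π²EI / L_e² = π² × 28700×10³ × 62.01 / 125.3² = 1.119×10^6 lb

P_cr ≈ 1120 kip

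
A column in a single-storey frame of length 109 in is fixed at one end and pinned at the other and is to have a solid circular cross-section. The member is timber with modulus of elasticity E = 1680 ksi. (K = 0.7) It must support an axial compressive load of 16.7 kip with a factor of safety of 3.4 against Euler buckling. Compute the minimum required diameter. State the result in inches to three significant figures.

Required P_cr = n·P = 3.4 × 16.7 = 56.78 kip
L_e = K·L = 0.7 × 109 = 76.30 in
Required I = P_cr·L_e²/(π²E) = 5.678×10^4 × 76.30² / (π² × 1.68×10^6) = 19.94 in⁴
Solid circle: I = πd⁴/64  ⇒  d = (64I/π)^(1/4) = (64×19.94/π)^(1/4) = 4.49 in

d ≈ 4.49 in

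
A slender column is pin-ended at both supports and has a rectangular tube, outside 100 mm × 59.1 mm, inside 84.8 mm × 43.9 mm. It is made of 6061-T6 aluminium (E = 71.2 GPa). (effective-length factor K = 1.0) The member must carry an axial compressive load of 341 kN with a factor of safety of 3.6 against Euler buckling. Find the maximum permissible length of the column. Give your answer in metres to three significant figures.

L_max ≈ 0.802 m

Weak-axis I_min = (h_o·b_o³ − h_i·b_i³)/12 with b_o = 59.1, b_i = 43.90 mm (shorter outer/inner sides).
I_min = (100×59.1³ − 84.80×43.90³)/12 = 1.122×10^6 mm⁴
I = 1.122×10^-6 m⁴
Required critical load P_cr = n·P = 3.6 × 341 = 1228 kN = 1.228×10^6 N
From P_cr = π²EI/(K·L)²:  L = (1/K)·√(π²EI/P_cr) = (1/1)·√(π²×7.12×10^10×1.122×10^-6/1.228×10^6)
L = 0.802 m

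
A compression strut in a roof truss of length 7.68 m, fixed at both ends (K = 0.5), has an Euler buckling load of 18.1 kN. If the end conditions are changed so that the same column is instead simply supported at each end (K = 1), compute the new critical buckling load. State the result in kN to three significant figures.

P_cr ≈ 4.53 kN

P_cr ∝ 1/K², so P_cr,new = P_cr,old × (K_old/K_new)² = 18.1 × (0.5/1)²
= 18.1 × 0.2500 = 4.53 kN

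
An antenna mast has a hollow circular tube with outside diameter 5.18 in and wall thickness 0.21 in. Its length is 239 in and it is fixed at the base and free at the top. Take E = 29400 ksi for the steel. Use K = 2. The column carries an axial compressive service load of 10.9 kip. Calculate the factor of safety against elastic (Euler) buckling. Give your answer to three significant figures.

Inner diameter d_i = 5.18 − 2×0.21 = 4.760 in
I = π(d_o⁴ − d_i⁴)/64 = π(5.18⁴ − 4.760⁴)/64 = 10.14 in⁴
Effective length L_e = K·L = 2 × 239 = 478.0 in
P_cr = π²EI / L_e² = π² × 29400×10³ × 10.14 / 478.0² = 1.288×10^4 lb
Factor of safety n = P_cr / P = 12.880 / 10.9 = 1.18

n ≈ 1.18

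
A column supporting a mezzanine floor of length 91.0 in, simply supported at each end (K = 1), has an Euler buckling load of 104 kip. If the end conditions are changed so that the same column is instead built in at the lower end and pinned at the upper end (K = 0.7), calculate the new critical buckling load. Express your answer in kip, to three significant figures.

P_cr ∝ 1/K², so P_cr,new = P_cr,old × (K_old/K_new)² = 104 × (1/0.7)²
= 104 × 2.041 = 212 kip

P_cr ≈ 212 kip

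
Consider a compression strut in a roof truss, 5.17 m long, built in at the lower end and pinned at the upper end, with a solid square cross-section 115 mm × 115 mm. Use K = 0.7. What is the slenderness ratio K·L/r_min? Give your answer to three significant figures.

For a square r = a/√12 = 115/√12 = 33.20 mm
L_e = K·L = 0.7 × 5.17 m = 3.619 m = 3619.0 mm
λ = L_e / r_min = 3619.0 / 33.20 = 109

λ ≈ 109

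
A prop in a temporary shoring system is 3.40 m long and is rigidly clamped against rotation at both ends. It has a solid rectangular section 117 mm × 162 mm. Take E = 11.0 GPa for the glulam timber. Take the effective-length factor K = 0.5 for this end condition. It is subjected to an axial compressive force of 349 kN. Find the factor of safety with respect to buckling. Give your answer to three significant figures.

Buckling occurs about the weak axis: I_min = h·b³/12 with b = 117 mm (the shorter side).
I_min = 162×117³/12 = 2.162×10^7 mm⁴
I = 2.162×10^7 mm⁴ = 2.162×10^-5 m⁴
Effective length L_e = K·L = 0.5 × 3.40 = 1.700 m
P_cr = π²EI / L_e² = π² × 11.0×10⁹ × 2.162×10^-5 / 1.700² = 8.122×10^5 N
Factor of safety n = P_cr / P = 812.24 / 349 = 2.33

n ≈ 2.33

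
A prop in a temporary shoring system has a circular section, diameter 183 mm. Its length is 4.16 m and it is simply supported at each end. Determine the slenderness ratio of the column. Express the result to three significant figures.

λ ≈ 90.9

For a solid circle r = d/4 = 183/4 = 45.75 mm
L_e = K·L = 1 × 4.16 m = 4.160 m = 4160.0 mm
λ = L_e / r_min = 4160.0 / 45.75 = 90.9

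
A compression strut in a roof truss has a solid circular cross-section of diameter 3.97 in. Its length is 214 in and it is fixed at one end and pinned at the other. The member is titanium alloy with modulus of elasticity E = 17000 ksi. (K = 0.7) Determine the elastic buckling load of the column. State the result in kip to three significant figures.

P_cr ≈ 91.2 kip

I = πd⁴/64 = π×3.97⁴/64 = 12.19 in⁴
Effective length L_e = K·L = 0.7 × 214 = 149.8 in
P_cr = π²EI / L_e² = π² × 17000×10³ × 12.19 / 149.8² = 9.117×10^4 lb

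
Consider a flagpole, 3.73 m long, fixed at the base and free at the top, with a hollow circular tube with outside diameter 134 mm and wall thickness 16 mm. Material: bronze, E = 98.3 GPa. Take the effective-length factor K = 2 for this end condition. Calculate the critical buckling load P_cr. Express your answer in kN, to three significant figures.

P_cr ≈ 183 kN

Inner diameter d_i = 134 − 2×16 = 102.0 mm
I = π(d_o⁴ − d_i⁴)/64 = π(134⁴ − 102.0⁴)/64 = 1.051×10^7 mm⁴
I = 1.051×10^7 mm⁴ = 1.051×10^-5 m⁴
Effective length L_e = K·L = 2 × 3.73 = 7.460 m
P_cr = π²EI / L_e² = π² × 98.3×10⁹ × 1.051×10^-5 / 7.460² = 1.833×10^5 N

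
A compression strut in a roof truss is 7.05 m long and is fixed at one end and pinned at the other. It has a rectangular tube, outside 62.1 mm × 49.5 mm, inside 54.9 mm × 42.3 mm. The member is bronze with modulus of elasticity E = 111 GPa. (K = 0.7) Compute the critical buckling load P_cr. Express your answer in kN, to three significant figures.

P_cr ≈ 12.7 kN

Weak-axis I_min = (h_o·b_o³ − h_i·b_i³)/12 with b_o = 49.5, b_i = 42.30 mm (shorter outer/inner sides).
I_min = (62.1×49.5³ − 54.90×42.30³)/12 = 2.814×10^5 mm⁴
I = 2.814×10^5 mm⁴ = 2.814×10^-7 m⁴
Effective length L_e = K·L = 0.7 × 7.05 = 4.935 m
P_cr = π²EI / L_e² = π² × 111×10⁹ × 2.814×10^-7 / 4.935² = 1.266×10^4 N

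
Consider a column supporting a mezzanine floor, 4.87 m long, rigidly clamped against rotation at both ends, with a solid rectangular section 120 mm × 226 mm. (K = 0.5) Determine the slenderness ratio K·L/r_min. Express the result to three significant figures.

For a rectangle r_min = b/√12 = 120/√12 = 34.64 mm
L_e = K·L = 0.5 × 4.87 m = 2.435 m = 2435.0 mm
λ = L_e / r_min = 2435.0 / 34.64 = 70.3

λ ≈ 70.3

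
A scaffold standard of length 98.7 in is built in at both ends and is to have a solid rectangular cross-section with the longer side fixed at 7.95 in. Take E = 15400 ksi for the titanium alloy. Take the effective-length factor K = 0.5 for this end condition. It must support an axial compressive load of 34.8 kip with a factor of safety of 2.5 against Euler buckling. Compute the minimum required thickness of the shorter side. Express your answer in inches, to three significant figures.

Required P_cr = n·P = 2.5 × 34.8 = 87.00 kip
L_e = K·L = 0.5 × 98.7 = 49.35 in
Required I = P_cr·L_e²/(π²E) = 8.700×10^4 × 49.35² / (π² × 1.54×10^7) = 1.394 in⁴
Rectangle, weak axis: I_min = h·b³/12 with h = 7.95 in fixed  ⇒  b = (12I/h)^(1/3) = 1.28 in

b ≈ 1.28 in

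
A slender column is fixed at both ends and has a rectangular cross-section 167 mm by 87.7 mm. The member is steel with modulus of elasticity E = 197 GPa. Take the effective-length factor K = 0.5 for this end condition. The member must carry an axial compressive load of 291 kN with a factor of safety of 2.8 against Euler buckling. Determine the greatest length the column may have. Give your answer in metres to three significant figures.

L_max ≈ 9.47 m

Buckling occurs about the weak axis: I_min = h·b³/12 with b = 87.7 mm (the shorter side).
I_min = 167×87.7³/12 = 9.387×10^6 mm⁴
I = 9.387×10^-6 m⁴
Required critical load P_cr = n·P = 2.8 × 291 = 814.8 kN = 8.148×10^5 N
From P_cr = π²EI/(K·L)²:  L = (1/K)·√(π²EI/P_cr) = (1/0.5)·√(π²×1.97×10^11×9.387×10^-6/8.148×10^5)
L = 9.47 m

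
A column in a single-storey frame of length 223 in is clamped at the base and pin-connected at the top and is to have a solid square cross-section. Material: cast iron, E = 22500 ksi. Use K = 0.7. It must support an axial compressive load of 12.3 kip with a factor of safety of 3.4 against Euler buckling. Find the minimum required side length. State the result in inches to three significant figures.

a ≈ 2.72 in

Required P_cr = n·P = 3.4 × 12.3 = 41.82 kip
L_e = K·L = 0.7 × 223 = 156.1 in
Required I = P_cr·L_e²/(π²E) = 4.182×10^4 × 156.1² / (π² × 2.25×10^7) = 4.589 in⁴
Solid square: I = a⁴/12  ⇒  a = (12I)^(1/4) = (12×4.589)^(1/4) = 2.72 in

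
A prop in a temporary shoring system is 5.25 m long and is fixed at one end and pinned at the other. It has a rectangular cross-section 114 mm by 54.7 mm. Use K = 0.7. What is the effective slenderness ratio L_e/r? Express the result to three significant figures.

Buckling occurs about the weak axis: I_min = h·b³/12 with b = 54.7 mm (the shorter side).
I_min = 114×54.7³/12 = 1.555×10^6 mm⁴
A = 6.236×10^3 mm²;  r_min = √(I/A) = √(1.555×10^6/6.236×10^3) = 15.79 mm
L_e = K·L = 0.7 × 5.25 m = 3.675 m = 3675.0 mm
λ = L_e / r_min = 3675.0 / 15.79 = 233

λ ≈ 233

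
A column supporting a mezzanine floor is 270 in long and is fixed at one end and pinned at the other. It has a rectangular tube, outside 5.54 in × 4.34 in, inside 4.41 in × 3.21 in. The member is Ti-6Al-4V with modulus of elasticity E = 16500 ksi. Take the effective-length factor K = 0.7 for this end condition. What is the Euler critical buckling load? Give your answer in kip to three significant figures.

Weak-axis I_min = (h_o·b_o³ − h_i·b_i³)/12 with b_o = 4.34, b_i = 3.210 in (shorter outer/inner sides).
I_min = (5.54×4.34³ − 4.410×3.210³)/12 = 25.58 in⁴
Effective length L_e = K·L = 0.7 × 270 = 189.0 in
P_cr = π²EI / L_e² = π² × 16500×10³ × 25.58 / 189.0² = 1.166×10^5 lb

P_cr ≈ 117 kip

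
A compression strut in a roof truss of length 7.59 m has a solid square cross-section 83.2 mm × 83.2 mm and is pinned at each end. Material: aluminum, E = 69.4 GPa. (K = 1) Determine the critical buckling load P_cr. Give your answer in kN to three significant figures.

P_cr ≈ 47.5 kN

I = a⁴/12 = 83.2⁴/12 = 3.993×10^6 mm⁴
I = 3.993×10^6 mm⁴ = 3.993×10^-6 m⁴
Effective length L_e = K·L = 1 × 7.59 = 7.590 m
P_cr = π²EI / L_e² = π² × 69.4×10⁹ × 3.993×10^-6 / 7.590² = 4.748×10^4 N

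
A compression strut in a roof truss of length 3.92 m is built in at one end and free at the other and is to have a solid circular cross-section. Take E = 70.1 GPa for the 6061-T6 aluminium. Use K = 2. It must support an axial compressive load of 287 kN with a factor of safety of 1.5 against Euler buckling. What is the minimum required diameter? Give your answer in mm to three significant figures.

Required P_cr = n·P = 1.5 × 287 = 430.5 kN
L_e = K·L = 2 × 3.92 = 7.840 m
Required I = P_cr·L_e²/(π²E) = 4.305×10^5 × 7.840² / (π² × 7.01×10^10) = 3.825×10^-5 m⁴
I_req = 3.825×10^7 mm⁴
Solid circle: I = πd⁴/64  ⇒  d = (64I/π)^(1/4) = (64×3.825×10^7/π)^(1/4) = 167 mm

d ≈ 167 mm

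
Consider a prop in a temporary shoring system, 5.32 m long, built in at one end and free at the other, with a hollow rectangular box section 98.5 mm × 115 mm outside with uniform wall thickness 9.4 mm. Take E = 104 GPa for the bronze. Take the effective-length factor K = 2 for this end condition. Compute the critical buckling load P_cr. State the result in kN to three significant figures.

Inner dimensions: h_i = 115 − 2×9.4 = 96.20 mm, b_i = 98.5 − 2×9.4 = 79.70 mm
Weak-axis I_min = (h_o·b_o³ − h_i·b_i³)/12 with b_o = 98.5, b_i = 79.70 mm (shorter outer/inner sides).
I_min = (115×98.5³ − 96.20×79.70³)/12 = 5.100×10^6 mm⁴
I = 5.100×10^6 mm⁴ = 5.100×10^-6 m⁴
Effective length L_e = K·L = 2 × 5.32 = 10.64 m
P_cr = π²EI / L_e² = π² × 104×10⁹ × 5.100×10^-6 / 10.64² = 4.624×10^4 N

P_cr ≈ 46.2 kN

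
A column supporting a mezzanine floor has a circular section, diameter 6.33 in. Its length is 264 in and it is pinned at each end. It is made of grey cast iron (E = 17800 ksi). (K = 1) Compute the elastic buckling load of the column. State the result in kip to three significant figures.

P_cr ≈ 199 kip

I = πd⁴/64 = π×6.33⁴/64 = 78.81 in⁴
Effective length L_e = K·L = 1 × 264 = 264.0 in
P_cr = π²EI / L_e² = π² × 17800×10³ × 78.81 / 264.0² = 1.987×10^5 lb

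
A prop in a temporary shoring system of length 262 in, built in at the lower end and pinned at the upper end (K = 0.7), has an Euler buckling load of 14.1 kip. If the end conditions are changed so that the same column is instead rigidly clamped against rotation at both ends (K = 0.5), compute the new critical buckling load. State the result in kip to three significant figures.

P_cr ≈ 27.6 kip

P_cr ∝ 1/K², so P_cr,new = P_cr,old × (K_old/K_new)² = 14.1 × (0.7/0.5)²
= 14.1 × 1.960 = 27.6 kip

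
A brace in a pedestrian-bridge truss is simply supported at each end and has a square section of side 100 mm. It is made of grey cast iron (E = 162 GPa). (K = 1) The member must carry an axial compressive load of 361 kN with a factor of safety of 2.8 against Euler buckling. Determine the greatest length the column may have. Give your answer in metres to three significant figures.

L_max ≈ 3.63 m

I = a⁴/12 = 100⁴/12 = 8.333×10^6 mm⁴
I = 8.333×10^-6 m⁴
Required critical load P_cr = n·P = 2.8 × 361 = 1011 kN = 1.011×10^6 N
From P_cr = π²EI/(K·L)²:  L = (1/K)·√(π²EI/P_cr) = (1/1)·√(π²×1.62×10^11×8.333×10^-6/1.011×10^6)
L = 3.63 m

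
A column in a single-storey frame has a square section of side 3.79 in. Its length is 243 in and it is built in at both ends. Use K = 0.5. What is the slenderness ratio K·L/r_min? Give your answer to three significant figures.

For a square r = a/√12 = 3.79/√12 = 1.094 in
L_e = K·L = 0.5 × 243 = 121.5 in
λ = L_e / r_min = 121.50 / 1.094 = 111

λ ≈ 111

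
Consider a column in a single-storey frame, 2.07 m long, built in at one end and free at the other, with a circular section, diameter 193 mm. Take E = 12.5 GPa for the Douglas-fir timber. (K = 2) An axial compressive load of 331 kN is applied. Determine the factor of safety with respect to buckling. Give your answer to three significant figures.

n ≈ 1.48

I = πd⁴/64 = π×193⁴/64 = 6.811×10^7 mm⁴
I = 6.811×10^7 mm⁴ = 6.811×10^-5 m⁴
Effective length L_e = K·L = 2 × 2.07 = 4.140 m
P_cr = π²EI / L_e² = π² × 12.5×10⁹ × 6.811×10^-5 / 4.140² = 4.902×10^5 N
Factor of safety n = P_cr / P = 490.24 / 331 = 1.48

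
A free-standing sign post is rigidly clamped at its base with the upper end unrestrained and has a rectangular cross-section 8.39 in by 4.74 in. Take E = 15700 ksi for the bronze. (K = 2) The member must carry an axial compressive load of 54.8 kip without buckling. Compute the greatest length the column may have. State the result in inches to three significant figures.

L_max ≈ 229 in

Buckling occurs about the weak axis: I_min = h·b³/12 with b = 4.74 in (the shorter side).
I_min = 8.39×4.74³/12 = 74.46 in⁴
At the buckling limit P_cr = P = 5.480×10^4 lb
From P_cr = π²EI/(K·L)²:  L = (1/K)·√(π²EI/P_cr) = (1/2)·√(π²×1.57×10^7×74.46/5.480×10^4)
L = 229 in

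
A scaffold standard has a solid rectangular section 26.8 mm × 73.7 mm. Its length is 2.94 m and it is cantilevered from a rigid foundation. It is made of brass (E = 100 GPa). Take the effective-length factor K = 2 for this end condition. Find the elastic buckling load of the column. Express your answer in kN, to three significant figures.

Buckling occurs about the weak axis: I_min = h·b³/12 with b = 26.8 mm (the shorter side).
I_min = 73.7×26.8³/12 = 1.182×10^5 mm⁴
I = 1.182×10^5 mm⁴ = 1.182×10^-7 m⁴
Effective length L_e = K·L = 2 × 2.94 = 5.880 m
P_cr = π²EI / L_e² = π² × 100×10⁹ × 1.182×10^-7 / 5.880² = 3.375×10^3 N

P_cr ≈ 3.37 kN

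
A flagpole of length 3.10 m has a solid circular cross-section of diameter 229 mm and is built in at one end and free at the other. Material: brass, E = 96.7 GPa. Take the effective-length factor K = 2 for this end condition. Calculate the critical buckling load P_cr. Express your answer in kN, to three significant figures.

P_cr ≈ 3350 kN

I = πd⁴/64 = π×229⁴/64 = 1.350×10^8 mm⁴
I = 1.350×10^8 mm⁴ = 1.350×10^-4 m⁴
Effective length L_e = K·L = 2 × 3.10 = 6.200 m
P_cr = π²EI / L_e² = π² × 96.7×10⁹ × 1.350×10^-4 / 6.200² = 3.352×10^6 N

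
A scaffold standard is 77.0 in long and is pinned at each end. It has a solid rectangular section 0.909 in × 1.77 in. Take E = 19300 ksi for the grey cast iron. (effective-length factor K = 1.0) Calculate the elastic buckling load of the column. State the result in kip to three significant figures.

P_cr ≈ 3.56 kip

Buckling occurs about the weak axis: I_min = h·b³/12 with b = 0.909 in (the shorter side).
I_min = 1.77×0.909³/12 = 0.1108 in⁴
Effective length L_e = K·L = 1 × 77.0 = 77.00 in
P_cr = π²EI / L_e² = π² × 19300×10³ × 0.1108 / 77.00² = 3.559×10^3 lb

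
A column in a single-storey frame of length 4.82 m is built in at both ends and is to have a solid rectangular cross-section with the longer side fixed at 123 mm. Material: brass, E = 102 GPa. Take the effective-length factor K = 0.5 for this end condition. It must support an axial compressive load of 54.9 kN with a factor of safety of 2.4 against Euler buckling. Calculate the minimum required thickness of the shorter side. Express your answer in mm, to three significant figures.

Required P_cr = n·P = 2.4 × 54.9 = 131.8 kN
L_e = K·L = 0.5 × 4.82 = 2.410 m
Required I = P_cr·L_e²/(π²E) = 1.318×10^5 × 2.410² / (π² × 1.02×10^11) = 7.602×10^-7 m⁴
I_req = 7.602×10^5 mm⁴
Rectangle, weak axis: I_min = h·b³/12 with h = 123 mm fixed  ⇒  b = (12I/h)^(1/3) = 42.0 mm

b ≈ 42.0 mm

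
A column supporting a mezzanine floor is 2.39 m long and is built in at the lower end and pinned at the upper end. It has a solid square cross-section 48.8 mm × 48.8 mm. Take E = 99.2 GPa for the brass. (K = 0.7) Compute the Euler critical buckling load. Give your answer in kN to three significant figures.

I = a⁴/12 = 48.8⁴/12 = 4.726×10^5 mm⁴
I = 4.726×10^5 mm⁴ = 4.726×10^-7 m⁴
Effective length L_e = K·L = 0.7 × 2.39 = 1.673 m
P_cr = π²EI / L_e² = π² × 99.2×10⁹ × 4.726×10^-7 / 1.673² = 1.653×10^5 N

P_cr ≈ 165 kN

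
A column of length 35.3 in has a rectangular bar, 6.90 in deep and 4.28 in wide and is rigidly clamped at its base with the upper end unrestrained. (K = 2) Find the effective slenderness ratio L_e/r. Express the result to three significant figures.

λ ≈ 57.1

Buckling occurs about the weak axis: I_min = h·b³/12 with b = 4.28 in (the shorter side).
I_min = 6.90×4.28³/12 = 45.08 in⁴
A = 29.53 in²;  r_min = √(I/A) = √(45.08/29.53) = 1.236 in
L_e = K·L = 2 × 35.3 = 70.60 in
λ = L_e / r_min = 70.600 / 1.236 = 57.1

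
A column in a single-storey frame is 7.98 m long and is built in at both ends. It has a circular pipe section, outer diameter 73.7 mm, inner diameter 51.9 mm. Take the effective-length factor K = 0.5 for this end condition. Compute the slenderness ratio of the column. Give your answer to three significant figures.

λ ≈ 177

d_o = 73.7 mm, d_i = 51.9 mm
I = π(d_o⁴ − d_i⁴)/64 = π(73.7⁴ − 51.90⁴)/64 = 1.092×10^6 mm⁴
A = 2.150×10^3 mm²;  r_min = √(I/A) = √(1.092×10^6/2.150×10^3) = 22.54 mm
L_e = K·L = 0.5 × 7.98 m = 3.990 m = 3990.0 mm
λ = L_e / r_min = 3990.0 / 22.54 = 177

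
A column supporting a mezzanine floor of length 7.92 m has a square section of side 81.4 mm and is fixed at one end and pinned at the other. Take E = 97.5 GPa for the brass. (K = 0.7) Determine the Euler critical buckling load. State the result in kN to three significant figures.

I = a⁴/12 = 81.4⁴/12 = 3.659×10^6 mm⁴
I = 3.659×10^6 mm⁴ = 3.659×10^-6 m⁴
Effective length L_e = K·L = 0.7 × 7.92 = 5.544 m
P_cr = π²EI / L_e² = π² × 97.5×10⁹ × 3.659×10^-6 / 5.544² = 1.145×10^5 N

P_cr ≈ 115 kN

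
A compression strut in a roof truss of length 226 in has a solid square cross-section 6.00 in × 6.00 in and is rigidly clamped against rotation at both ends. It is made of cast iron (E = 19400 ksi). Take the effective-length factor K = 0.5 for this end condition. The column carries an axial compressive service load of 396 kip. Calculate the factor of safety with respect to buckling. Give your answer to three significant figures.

n ≈ 4.09

I = a⁴/12 = 6.00⁴/12 = 108.0 in⁴
Effective length L_e = K·L = 0.5 × 226 = 113.0 in
P_cr = π²EI / L_e² = π² × 19400×10³ × 108.0 / 113.0² = 1.619×10^6 lb
Factor of safety n = P_cr / P = 1619.5 / 396 = 4.09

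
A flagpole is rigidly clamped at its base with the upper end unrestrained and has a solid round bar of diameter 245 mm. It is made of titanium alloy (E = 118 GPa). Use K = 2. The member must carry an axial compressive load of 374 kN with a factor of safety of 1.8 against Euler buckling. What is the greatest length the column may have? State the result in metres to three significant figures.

I = πd⁴/64 = π×245⁴/64 = 1.769×10^8 mm⁴
I = 1.769×10^-4 m⁴
Required critical load P_cr = n·P = 1.8 × 374 = 673.2 kN = 6.732×10^5 N
From P_cr = π²EI/(K·L)²:  L = (1/K)·√(π²EI/P_cr) = (1/2)·√(π²×1.18×10^11×1.769×10^-4/6.732×10^5)
L = 8.75 m

L_max ≈ 8.75 m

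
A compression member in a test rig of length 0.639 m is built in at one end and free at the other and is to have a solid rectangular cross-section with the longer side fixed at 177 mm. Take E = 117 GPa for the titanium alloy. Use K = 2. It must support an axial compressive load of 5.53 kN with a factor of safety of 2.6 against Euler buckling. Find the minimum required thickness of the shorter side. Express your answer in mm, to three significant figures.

Required P_cr = n·P = 2.6 × 5.53 = 14.38 kN
L_e = K·L = 2 × 0.639 = 1.278 m
Required I = P_cr·L_e²/(π²E) = 1.438×10^4 × 1.278² / (π² × 1.17×10^11) = 2.034×10^-8 m⁴
I_req = 2.034×10^4 mm⁴
Rectangle, weak axis: I_min = h·b³/12 with h = 177 mm fixed  ⇒  b = (12I/h)^(1/3) = 11.1 mm

b ≈ 11.1 mm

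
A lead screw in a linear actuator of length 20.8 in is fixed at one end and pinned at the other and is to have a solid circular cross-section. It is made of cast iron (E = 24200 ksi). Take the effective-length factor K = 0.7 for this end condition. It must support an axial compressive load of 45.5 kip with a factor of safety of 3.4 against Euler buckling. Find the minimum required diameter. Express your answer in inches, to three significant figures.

Required P_cr = n·P = 3.4 × 45.5 = 154.7 kip
L_e = K·L = 0.7 × 20.8 = 14.56 in
Required I = P_cr·L_e²/(π²E) = 1.547×10^5 × 14.56² / (π² × 2.42×10^7) = 0.1373 in⁴
Solid circle: I = πd⁴/64  ⇒  d = (64I/π)^(1/4) = (64×0.1373/π)^(1/4) = 1.29 in

d ≈ 1.29 in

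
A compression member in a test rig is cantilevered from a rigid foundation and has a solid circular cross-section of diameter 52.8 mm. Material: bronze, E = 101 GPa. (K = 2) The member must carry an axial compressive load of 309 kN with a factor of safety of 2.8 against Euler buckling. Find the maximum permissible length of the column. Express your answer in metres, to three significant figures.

I = πd⁴/64 = π×52.8⁴/64 = 3.815×10^5 mm⁴
I = 3.815×10^-7 m⁴
Required critical load P_cr = n·P = 2.8 × 309 = 865.2 kN = 8.652×10^5 N
From P_cr = π²EI/(K·L)²:  L = (1/K)·√(π²EI/P_cr) = (1/2)·√(π²×1.01×10^11×3.815×10^-7/8.652×10^5)
L = 0.331 m

L_max ≈ 0.331 m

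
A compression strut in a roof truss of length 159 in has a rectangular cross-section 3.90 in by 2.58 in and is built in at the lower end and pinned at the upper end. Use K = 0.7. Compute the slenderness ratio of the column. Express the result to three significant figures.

λ ≈ 149

For a rectangle r_min = b/√12 = 2.58/√12 = 0.7448 in
L_e = K·L = 0.7 × 159 = 111.3 in
λ = L_e / r_min = 111.30 / 0.7448 = 149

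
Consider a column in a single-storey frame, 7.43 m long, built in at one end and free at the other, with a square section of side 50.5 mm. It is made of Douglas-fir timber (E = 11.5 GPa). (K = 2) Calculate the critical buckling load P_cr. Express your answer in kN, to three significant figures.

P_cr ≈ 0.279 kN

I = a⁴/12 = 50.5⁴/12 = 5.420×10^5 mm⁴
I = 5.420×10^5 mm⁴ = 5.420×10^-7 m⁴
Effective length L_e = K·L = 2 × 7.43 = 14.86 m
P_cr = π²EI / L_e² = π² × 11.5×10⁹ × 5.420×10^-7 / 14.86² = 278.6 N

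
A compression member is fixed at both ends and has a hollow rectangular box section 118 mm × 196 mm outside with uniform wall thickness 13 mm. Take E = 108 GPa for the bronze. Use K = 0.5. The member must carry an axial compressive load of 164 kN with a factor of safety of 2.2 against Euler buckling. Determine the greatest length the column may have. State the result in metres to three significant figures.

Inner dimensions: h_i = 196 − 2×13 = 170.0 mm, b_i = 118 − 2×13 = 92.00 mm
Weak-axis I_min = (h_o·b_o³ − h_i·b_i³)/12 with b_o = 118, b_i = 92.00 mm (shorter outer/inner sides).
I_min = (196×118³ − 170.0×92.00³)/12 = 1.580×10^7 mm⁴
I = 1.580×10^-5 m⁴
Required critical load P_cr = n·P = 2.2 × 164 = 360.8 kN = 3.608×10^5 N
From P_cr = π²EI/(K·L)²:  L = (1/K)·√(π²EI/P_cr) = (1/0.5)·√(π²×1.08×10^11×1.580×10^-5/3.608×10^5)
L = 13.7 m

L_max ≈ 13.7 m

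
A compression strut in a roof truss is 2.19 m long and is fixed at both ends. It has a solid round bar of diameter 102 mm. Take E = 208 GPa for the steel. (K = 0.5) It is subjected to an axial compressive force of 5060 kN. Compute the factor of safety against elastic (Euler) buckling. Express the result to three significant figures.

n ≈ 1.80

I = πd⁴/64 = π×102⁴/64 = 5.313×10^6 mm⁴
I = 5.313×10^6 mm⁴ = 5.313×10^-6 m⁴
Effective length L_e = K·L = 0.5 × 2.19 = 1.095 m
P_cr = π²EI / L_e² = π² × 208×10⁹ × 5.313×10^-6 / 1.095² = 9.097×10^6 N
Factor of safety n = P_cr / P = 9097.2 / 5060 = 1.80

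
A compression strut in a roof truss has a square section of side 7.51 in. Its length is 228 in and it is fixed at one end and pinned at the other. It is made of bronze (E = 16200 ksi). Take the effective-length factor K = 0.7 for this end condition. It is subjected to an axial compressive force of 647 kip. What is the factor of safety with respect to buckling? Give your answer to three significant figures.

n ≈ 2.57

I = a⁴/12 = 7.51⁴/12 = 265.1 in⁴
Effective length L_e = K·L = 0.7 × 228 = 159.6 in
P_cr = π²EI / L_e² = π² × 16200×10³ × 265.1 / 159.6² = 1.664×10^6 lb
Factor of safety n = P_cr / P = 1663.9 / 647 = 2.57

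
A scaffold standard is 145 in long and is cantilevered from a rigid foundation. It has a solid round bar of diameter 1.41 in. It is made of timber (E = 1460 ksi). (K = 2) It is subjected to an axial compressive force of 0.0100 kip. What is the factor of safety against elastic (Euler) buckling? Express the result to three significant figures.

I = πd⁴/64 = π×1.41⁴/64 = 0.1940 in⁴
Effective length L_e = K·L = 2 × 145 = 290.0 in
P_cr = π²EI / L_e² = π² × 1460×10³ × 0.1940 / 290.0² = 33.24 lb
Factor of safety n = P_cr / P = 0.033243 / 0.0100 = 3.32

n ≈ 3.32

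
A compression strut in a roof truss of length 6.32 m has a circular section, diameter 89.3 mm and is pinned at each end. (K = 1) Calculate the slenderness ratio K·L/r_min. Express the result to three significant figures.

I = πd⁴/64 = π×89.3⁴/64 = 3.122×10^6 mm⁴
A = 6.263×10^3 mm²;  r_min = √(I/A) = √(3.122×10^6/6.263×10^3) = 22.32 mm
L_e = K·L = 1 × 6.32 m = 6.320 m = 6320.0 mm
λ = L_e / r_min = 6320.0 / 22.32 = 283

λ ≈ 283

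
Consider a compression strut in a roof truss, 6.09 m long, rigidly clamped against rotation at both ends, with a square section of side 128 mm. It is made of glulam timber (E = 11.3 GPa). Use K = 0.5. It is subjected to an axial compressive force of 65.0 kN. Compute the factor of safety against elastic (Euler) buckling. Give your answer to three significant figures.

n ≈ 4.14

I = a⁴/12 = 128⁴/12 = 2.237×10^7 mm⁴
I = 2.237×10^7 mm⁴ = 2.237×10^-5 m⁴
Effective length L_e = K·L = 0.5 × 6.09 = 3.045 m
P_cr = π²EI / L_e² = π² × 11.3×10⁹ × 2.237×10^-5 / 3.045² = 2.691×10^5 N
Factor of safety n = P_cr / P = 269.07 / 65.0 = 4.14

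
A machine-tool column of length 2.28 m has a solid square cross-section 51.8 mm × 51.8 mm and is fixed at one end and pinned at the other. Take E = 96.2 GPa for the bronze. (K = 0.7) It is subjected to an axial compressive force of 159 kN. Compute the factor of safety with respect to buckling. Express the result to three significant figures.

I = a⁴/12 = 51.8⁴/12 = 6.000×10^5 mm⁴
I = 6.000×10^5 mm⁴ = 6.000×10^-7 m⁴
Effective length L_e = K·L = 0.7 × 2.28 = 1.596 m
P_cr = π²EI / L_e² = π² × 96.2×10⁹ × 6.000×10^-7 / 1.596² = 2.236×10^5 N
Factor of safety n = P_cr / P = 223.64 / 159 = 1.41

n ≈ 1.41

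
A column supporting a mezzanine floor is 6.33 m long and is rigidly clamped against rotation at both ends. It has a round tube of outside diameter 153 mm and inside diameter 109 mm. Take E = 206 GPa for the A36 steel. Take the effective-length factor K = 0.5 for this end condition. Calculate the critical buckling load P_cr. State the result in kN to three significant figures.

d_o = 153 mm, d_i = 109 mm
I = π(d_o⁴ − d_i⁴)/64 = π(153⁴ − 109.0⁴)/64 = 1.997×10^7 mm⁴
I = 1.997×10^7 mm⁴ = 1.997×10^-5 m⁴
Effective length L_e = K·L = 0.5 × 6.33 = 3.165 m
P_cr = π²EI / L_e² = π² × 206×10⁹ × 1.997×10^-5 / 3.165² = 4.053×10^6 N

P_cr ≈ 4050 kN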